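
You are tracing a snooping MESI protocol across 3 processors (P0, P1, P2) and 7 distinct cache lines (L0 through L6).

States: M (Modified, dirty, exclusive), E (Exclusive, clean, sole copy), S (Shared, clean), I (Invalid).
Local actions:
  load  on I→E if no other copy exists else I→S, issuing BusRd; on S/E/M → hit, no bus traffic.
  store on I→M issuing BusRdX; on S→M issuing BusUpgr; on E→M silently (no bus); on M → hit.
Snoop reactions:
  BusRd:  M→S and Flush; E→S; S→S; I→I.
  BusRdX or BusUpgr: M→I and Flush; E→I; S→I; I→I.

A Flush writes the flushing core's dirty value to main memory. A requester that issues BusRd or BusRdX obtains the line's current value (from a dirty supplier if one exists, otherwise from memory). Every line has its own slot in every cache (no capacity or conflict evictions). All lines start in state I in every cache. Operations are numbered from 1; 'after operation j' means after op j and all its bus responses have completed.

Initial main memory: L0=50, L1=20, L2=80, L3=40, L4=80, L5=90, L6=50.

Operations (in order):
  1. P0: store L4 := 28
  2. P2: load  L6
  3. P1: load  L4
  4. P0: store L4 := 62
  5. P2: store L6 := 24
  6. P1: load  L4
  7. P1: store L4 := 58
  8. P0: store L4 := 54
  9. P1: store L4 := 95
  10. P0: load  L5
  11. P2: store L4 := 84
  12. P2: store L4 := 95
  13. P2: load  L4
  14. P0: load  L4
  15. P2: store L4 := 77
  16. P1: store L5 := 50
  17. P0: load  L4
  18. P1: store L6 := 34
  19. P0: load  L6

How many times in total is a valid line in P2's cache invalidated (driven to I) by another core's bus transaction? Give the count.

invalidations = 1

  op1 P0: store L4 := 28 → M/I/I on L4; bus BusRdX; mem=80
  op2 P2: load  L6 → I/I/E on L6; bus BusRd; mem=50
  op3 P1: load  L4 → S/S/I on L4; bus BusRd Flush; mem=28
  op4 P0: store L4 := 62 → M/I/I on L4; bus BusUpgr; mem=28
  op5 P2: store L6 := 24 → I/I/M on L6; bus (none); mem=50
  op6 P1: load  L4 → S/S/I on L4; bus BusRd Flush; mem=62
  op7 P1: store L4 := 58 → I/M/I on L4; bus BusUpgr; mem=62
  op8 P0: store L4 := 54 → M/I/I on L4; bus BusRdX Flush; mem=58
  op9 P1: store L4 := 95 → I/M/I on L4; bus BusRdX Flush; mem=54
  op10 P0: load  L5 → E/I/I on L5; bus BusRd; mem=90
  op11 P2: store L4 := 84 → I/I/M on L4; bus BusRdX Flush; mem=95
  op12 P2: store L4 := 95 → I/I/M on L4; bus (none); mem=95
  op13 P2: load  L4 → I/I/M on L4; bus (none); mem=95
  op14 P0: load  L4 → S/I/S on L4; bus BusRd Flush; mem=95
  op15 P2: store L4 := 77 → I/I/M on L4; bus BusUpgr; mem=95
  op16 P1: store L5 := 50 → I/M/I on L5; bus BusRdX; mem=90
  op17 P0: load  L4 → S/I/S on L4; bus BusRd Flush; mem=77
  op18 P1: store L6 := 34 → I/M/I on L6; bus BusRdX Flush; mem=24
  op19 P0: load  L6 → S/S/I on L6; bus BusRd Flush; mem=34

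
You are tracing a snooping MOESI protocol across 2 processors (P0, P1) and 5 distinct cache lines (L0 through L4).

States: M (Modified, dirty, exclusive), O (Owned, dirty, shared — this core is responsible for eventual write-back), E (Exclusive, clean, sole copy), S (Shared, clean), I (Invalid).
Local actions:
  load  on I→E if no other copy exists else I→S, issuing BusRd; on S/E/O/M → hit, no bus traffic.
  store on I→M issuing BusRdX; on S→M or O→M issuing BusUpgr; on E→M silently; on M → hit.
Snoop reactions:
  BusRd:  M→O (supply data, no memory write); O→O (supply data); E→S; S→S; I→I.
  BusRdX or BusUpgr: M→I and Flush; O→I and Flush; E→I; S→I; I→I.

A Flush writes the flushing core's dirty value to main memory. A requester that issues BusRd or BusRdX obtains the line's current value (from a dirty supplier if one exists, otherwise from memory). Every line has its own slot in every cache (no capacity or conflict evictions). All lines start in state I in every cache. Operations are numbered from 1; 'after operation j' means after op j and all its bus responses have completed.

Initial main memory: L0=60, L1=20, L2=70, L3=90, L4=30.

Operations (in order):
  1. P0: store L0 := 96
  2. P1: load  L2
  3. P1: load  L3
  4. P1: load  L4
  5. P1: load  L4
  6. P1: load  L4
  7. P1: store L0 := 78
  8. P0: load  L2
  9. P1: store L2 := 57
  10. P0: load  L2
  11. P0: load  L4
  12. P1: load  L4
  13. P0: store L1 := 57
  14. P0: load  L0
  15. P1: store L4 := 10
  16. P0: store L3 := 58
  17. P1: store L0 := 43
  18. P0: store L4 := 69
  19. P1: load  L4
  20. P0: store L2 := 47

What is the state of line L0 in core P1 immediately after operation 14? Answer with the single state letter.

  op1 P0: store L0 := 96 → M/I on L0; bus BusRdX; mem=60
  op2 P1: load  L2 → I/E on L2; bus BusRd; mem=70
  op3 P1: load  L3 → I/E on L3; bus BusRd; mem=90
  op4 P1: load  L4 → I/E on L4; bus BusRd; mem=30
  op5 P1: load  L4 → I/E on L4; bus (none); mem=30
  op6 P1: load  L4 → I/E on L4; bus (none); mem=30
  op7 P1: store L0 := 78 → I/M on L0; bus BusRdX Flush; mem=96
  op8 P0: load  L2 → S/S on L2; bus BusRd; mem=70
  op9 P1: store L2 := 57 → I/M on L2; bus BusUpgr; mem=70
  op10 P0: load  L2 → S/O on L2; bus BusRd; mem=70
  op11 P0: load  L4 → S/S on L4; bus BusRd; mem=30
  op12 P1: load  L4 → S/S on L4; bus (none); mem=30
  op13 P0: store L1 := 57 → M/I on L1; bus BusRdX; mem=20
  op14 P0: load  L0 → S/O on L0; bus BusRd; mem=96
  op15 P1: store L4 := 10 → I/M on L4; bus BusUpgr; mem=30
  op16 P0: store L3 := 58 → M/I on L3; bus BusRdX; mem=90
  op17 P1: store L0 := 43 → I/M on L0; bus BusUpgr; mem=96
  op18 P0: store L4 := 69 → M/I on L4; bus BusRdX Flush; mem=10
  op19 P1: load  L4 → O/S on L4; bus BusRd; mem=10
  op20 P0: store L2 := 47 → M/I on L2; bus BusUpgr Flush; mem=57

state = O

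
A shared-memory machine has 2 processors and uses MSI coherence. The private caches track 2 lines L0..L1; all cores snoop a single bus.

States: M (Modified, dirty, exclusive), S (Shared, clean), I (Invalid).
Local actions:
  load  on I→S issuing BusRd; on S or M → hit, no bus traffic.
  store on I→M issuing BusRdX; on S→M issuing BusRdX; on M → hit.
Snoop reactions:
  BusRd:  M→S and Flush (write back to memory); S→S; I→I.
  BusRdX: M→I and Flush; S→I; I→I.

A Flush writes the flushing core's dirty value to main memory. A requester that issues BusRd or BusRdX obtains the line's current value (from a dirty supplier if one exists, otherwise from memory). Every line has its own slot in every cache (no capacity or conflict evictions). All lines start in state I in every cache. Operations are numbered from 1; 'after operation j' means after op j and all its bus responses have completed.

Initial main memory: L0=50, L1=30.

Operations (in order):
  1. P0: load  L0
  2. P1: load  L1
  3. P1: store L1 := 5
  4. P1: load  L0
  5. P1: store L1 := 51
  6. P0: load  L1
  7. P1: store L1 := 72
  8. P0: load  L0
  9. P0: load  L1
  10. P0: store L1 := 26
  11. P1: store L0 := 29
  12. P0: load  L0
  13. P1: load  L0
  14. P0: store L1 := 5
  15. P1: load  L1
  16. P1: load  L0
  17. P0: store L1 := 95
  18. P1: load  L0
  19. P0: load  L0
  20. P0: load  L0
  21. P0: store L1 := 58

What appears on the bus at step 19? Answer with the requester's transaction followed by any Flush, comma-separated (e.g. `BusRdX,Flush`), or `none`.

bus = none

[1] P0: load  L0 | P0:S(50), P1:I | bus: BusRd
[2] P1: load  L1 | P0:I, P1:S(30) | bus: BusRd
[3] P1: store L1 := 5 | P0:I, P1:M(5) | bus: BusRdX
[4] P1: load  L0 | P0:S(50), P1:S(50) | bus: BusRd
[5] P1: store L1 := 51 | P0:I, P1:M(51) | bus: none
[6] P0: load  L1 | P0:S(51), P1:S(51) | bus: BusRd,Flush
[7] P1: store L1 := 72 | P0:I, P1:M(72) | bus: BusRdX
[8] P0: load  L0 | P0:S(50), P1:S(50) | bus: none
[9] P0: load  L1 | P0:S(72), P1:S(72) | bus: BusRd,Flush
[10] P0: store L1 := 26 | P0:M(26), P1:I | bus: BusRdX
[11] P1: store L0 := 29 | P0:I, P1:M(29) | bus: BusRdX
[12] P0: load  L0 | P0:S(29), P1:S(29) | bus: BusRd,Flush
[13] P1: load  L0 | P0:S(29), P1:S(29) | bus: none
[14] P0: store L1 := 5 | P0:M(5), P1:I | bus: none
[15] P1: load  L1 | P0:S(5), P1:S(5) | bus: BusRd,Flush
[16] P1: load  L0 | P0:S(29), P1:S(29) | bus: none
[17] P0: store L1 := 95 | P0:M(95), P1:I | bus: BusRdX
[18] P1: load  L0 | P0:S(29), P1:S(29) | bus: none
[19] P0: load  L0 | P0:S(29), P1:S(29) | bus: none
[20] P0: load  L0 | P0:S(29), P1:S(29) | bus: none
[21] P0: store L1 := 58 | P0:M(58), P1:I | bus: none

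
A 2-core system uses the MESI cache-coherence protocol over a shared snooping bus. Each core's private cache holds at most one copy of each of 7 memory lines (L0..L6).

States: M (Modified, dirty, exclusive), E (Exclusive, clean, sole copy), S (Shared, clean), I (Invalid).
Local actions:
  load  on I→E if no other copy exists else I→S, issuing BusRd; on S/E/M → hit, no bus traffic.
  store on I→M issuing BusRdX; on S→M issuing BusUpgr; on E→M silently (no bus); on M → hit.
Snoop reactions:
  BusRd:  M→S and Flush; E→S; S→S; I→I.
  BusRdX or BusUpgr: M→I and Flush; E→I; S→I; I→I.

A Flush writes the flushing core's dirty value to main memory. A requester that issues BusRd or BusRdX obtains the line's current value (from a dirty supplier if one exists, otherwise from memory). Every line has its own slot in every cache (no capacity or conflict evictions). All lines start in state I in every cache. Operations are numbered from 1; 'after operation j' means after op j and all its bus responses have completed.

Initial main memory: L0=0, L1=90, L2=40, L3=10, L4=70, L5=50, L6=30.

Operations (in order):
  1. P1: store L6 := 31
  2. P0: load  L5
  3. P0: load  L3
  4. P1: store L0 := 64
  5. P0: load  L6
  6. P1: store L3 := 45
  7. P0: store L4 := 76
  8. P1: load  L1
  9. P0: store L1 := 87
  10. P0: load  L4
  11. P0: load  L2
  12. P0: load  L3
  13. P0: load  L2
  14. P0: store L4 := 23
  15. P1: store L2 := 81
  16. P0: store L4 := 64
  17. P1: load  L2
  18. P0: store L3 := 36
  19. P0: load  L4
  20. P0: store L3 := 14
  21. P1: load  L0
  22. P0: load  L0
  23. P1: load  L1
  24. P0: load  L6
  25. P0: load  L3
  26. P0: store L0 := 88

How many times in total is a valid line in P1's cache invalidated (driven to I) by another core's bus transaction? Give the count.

invalidations = 3

[1] P1: store L6 := 31 | P0:I, P1:M(31) | bus: BusRdX
[2] P0: load  L5 | P0:E(50), P1:I | bus: BusRd
[3] P0: load  L3 | P0:E(10), P1:I | bus: BusRd
[4] P1: store L0 := 64 | P0:I, P1:M(64) | bus: BusRdX
[5] P0: load  L6 | P0:S(31), P1:S(31) | bus: BusRd,Flush
[6] P1: store L3 := 45 | P0:I, P1:M(45) | bus: BusRdX
[7] P0: store L4 := 76 | P0:M(76), P1:I | bus: BusRdX
[8] P1: load  L1 | P0:I, P1:E(90) | bus: BusRd
[9] P0: store L1 := 87 | P0:M(87), P1:I | bus: BusRdX
[10] P0: load  L4 | P0:M(76), P1:I | bus: none
[11] P0: load  L2 | P0:E(40), P1:I | bus: BusRd
[12] P0: load  L3 | P0:S(45), P1:S(45) | bus: BusRd,Flush
[13] P0: load  L2 | P0:E(40), P1:I | bus: none
[14] P0: store L4 := 23 | P0:M(23), P1:I | bus: none
[15] P1: store L2 := 81 | P0:I, P1:M(81) | bus: BusRdX
[16] P0: store L4 := 64 | P0:M(64), P1:I | bus: none
[17] P1: load  L2 | P0:I, P1:M(81) | bus: none
[18] P0: store L3 := 36 | P0:M(36), P1:I | bus: BusUpgr
[19] P0: load  L4 | P0:M(64), P1:I | bus: none
[20] P0: store L3 := 14 | P0:M(14), P1:I | bus: none
[21] P1: load  L0 | P0:I, P1:M(64) | bus: none
[22] P0: load  L0 | P0:S(64), P1:S(64) | bus: BusRd,Flush
[23] P1: load  L1 | P0:S(87), P1:S(87) | bus: BusRd,Flush
[24] P0: load  L6 | P0:S(31), P1:S(31) | bus: none
[25] P0: load  L3 | P0:M(14), P1:I | bus: none
[26] P0: store L0 := 88 | P0:M(88), P1:I | bus: BusUpgr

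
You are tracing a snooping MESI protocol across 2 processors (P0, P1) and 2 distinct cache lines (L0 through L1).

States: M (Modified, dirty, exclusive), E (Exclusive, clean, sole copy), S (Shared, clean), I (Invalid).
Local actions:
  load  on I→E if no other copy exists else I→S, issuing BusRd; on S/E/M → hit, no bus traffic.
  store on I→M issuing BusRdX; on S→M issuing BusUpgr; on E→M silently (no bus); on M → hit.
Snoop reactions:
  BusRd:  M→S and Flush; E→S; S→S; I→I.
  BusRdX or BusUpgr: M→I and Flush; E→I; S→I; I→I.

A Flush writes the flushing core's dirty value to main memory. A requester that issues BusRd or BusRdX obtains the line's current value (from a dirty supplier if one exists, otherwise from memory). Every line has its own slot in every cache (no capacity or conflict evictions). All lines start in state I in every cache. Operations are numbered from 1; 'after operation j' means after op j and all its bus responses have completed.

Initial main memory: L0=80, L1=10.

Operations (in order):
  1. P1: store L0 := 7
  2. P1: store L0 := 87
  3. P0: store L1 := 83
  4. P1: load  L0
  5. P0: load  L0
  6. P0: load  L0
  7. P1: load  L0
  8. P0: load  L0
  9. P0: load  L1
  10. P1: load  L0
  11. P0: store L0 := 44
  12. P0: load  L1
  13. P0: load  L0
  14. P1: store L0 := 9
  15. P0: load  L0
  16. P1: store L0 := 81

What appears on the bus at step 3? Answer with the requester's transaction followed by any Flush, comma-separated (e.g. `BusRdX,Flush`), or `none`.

1. P1: store L0 := 7  bus=[BusRdX]  L0: P0=I P1=M  mem[L0]=80
2. P1: store L0 := 87  bus=[-]  L0: P0=I P1=M  mem[L0]=80
3. P0: store L1 := 83  bus=[BusRdX]  L1: P0=M P1=I  mem[L1]=10
4. P1: load  L0  bus=[-]  L0: P0=I P1=M  mem[L0]=80
5. P0: load  L0  bus=[BusRd,Flush]  L0: P0=S P1=S  mem[L0]=87
6. P0: load  L0  bus=[-]  L0: P0=S P1=S  mem[L0]=87
7. P1: load  L0  bus=[-]  L0: P0=S P1=S  mem[L0]=87
8. P0: load  L0  bus=[-]  L0: P0=S P1=S  mem[L0]=87
9. P0: load  L1  bus=[-]  L1: P0=M P1=I  mem[L1]=10
10. P1: load  L0  bus=[-]  L0: P0=S P1=S  mem[L0]=87
11. P0: store L0 := 44  bus=[BusUpgr]  L0: P0=M P1=I  mem[L0]=87
12. P0: load  L1  bus=[-]  L1: P0=M P1=I  mem[L1]=10
13. P0: load  L0  bus=[-]  L0: P0=M P1=I  mem[L0]=87
14. P1: store L0 := 9  bus=[BusRdX,Flush]  L0: P0=I P1=M  mem[L0]=44
15. P0: load  L0  bus=[BusRd,Flush]  L0: P0=S P1=S  mem[L0]=9
16. P1: store L0 := 81  bus=[BusUpgr]  L0: P0=I P1=M  mem[L0]=9

bus = BusRdX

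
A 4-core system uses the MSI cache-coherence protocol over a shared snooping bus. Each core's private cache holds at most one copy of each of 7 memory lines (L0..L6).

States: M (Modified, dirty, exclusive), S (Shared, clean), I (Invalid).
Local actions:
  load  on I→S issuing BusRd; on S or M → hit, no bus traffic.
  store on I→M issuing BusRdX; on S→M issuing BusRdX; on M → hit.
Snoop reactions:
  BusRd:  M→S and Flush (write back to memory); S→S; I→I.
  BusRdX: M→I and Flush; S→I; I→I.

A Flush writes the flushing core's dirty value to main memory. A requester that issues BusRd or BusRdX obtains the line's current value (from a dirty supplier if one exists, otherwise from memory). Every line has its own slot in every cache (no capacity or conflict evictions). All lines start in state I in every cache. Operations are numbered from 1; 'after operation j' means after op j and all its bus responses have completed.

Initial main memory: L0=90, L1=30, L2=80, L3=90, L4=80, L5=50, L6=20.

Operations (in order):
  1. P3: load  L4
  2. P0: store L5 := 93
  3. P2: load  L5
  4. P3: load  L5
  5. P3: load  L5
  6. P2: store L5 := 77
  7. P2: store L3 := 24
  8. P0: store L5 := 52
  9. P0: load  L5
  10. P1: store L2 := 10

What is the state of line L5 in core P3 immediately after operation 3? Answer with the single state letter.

state = I

step 1: P3: load  L4  ⟶  IIIS  (L4)  txn=BusRd  M[L4]=80
step 2: P0: store L5 := 93  ⟶  MIII  (L5)  txn=BusRdX  M[L5]=50
step 3: P2: load  L5  ⟶  SISI  (L5)  txn=BusRd+Flush  M[L5]=93
step 4: P3: load  L5  ⟶  SISS  (L5)  txn=BusRd  M[L5]=93
step 5: P3: load  L5  ⟶  SISS  (L5)  txn=∅  M[L5]=93
step 6: P2: store L5 := 77  ⟶  IIMI  (L5)  txn=BusRdX  M[L5]=93
step 7: P2: store L3 := 24  ⟶  IIMI  (L3)  txn=BusRdX  M[L3]=90
step 8: P0: store L5 := 52  ⟶  MIII  (L5)  txn=BusRdX+Flush  M[L5]=77
step 9: P0: load  L5  ⟶  MIII  (L5)  txn=∅  M[L5]=77
step 10: P1: store L2 := 10  ⟶  IMII  (L2)  txn=BusRdX  M[L2]=80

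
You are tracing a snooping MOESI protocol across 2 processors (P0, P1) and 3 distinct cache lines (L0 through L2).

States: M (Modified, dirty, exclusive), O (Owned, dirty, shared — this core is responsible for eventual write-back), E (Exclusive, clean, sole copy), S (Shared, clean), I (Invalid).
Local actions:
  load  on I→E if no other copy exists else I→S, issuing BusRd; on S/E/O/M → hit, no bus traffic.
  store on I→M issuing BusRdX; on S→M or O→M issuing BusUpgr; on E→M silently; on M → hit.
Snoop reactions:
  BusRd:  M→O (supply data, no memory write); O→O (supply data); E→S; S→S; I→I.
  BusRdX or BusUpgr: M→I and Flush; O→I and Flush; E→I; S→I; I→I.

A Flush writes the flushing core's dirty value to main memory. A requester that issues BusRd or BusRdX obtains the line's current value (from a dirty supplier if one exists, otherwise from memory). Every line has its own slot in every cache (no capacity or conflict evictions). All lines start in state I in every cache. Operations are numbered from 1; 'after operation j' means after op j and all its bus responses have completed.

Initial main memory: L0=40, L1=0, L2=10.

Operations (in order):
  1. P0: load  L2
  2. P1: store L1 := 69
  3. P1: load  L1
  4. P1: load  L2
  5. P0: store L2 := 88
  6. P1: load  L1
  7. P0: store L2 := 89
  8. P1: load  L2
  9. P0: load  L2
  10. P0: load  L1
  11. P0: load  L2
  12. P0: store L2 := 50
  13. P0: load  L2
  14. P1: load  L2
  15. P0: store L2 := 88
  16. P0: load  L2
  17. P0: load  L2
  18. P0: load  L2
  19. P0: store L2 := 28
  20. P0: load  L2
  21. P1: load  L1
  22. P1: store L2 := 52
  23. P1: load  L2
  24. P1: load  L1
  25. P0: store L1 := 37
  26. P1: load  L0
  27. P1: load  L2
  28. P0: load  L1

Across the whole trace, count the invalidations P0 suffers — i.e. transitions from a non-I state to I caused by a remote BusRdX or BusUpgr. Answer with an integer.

invalidations = 1

  op1 P0: load  L2 → E/I on L2; bus BusRd; mem=10
  op2 P1: store L1 := 69 → I/M on L1; bus BusRdX; mem=0
  op3 P1: load  L1 → I/M on L1; bus (none); mem=0
  op4 P1: load  L2 → S/S on L2; bus BusRd; mem=10
  op5 P0: store L2 := 88 → M/I on L2; bus BusUpgr; mem=10
  op6 P1: load  L1 → I/M on L1; bus (none); mem=0
  op7 P0: store L2 := 89 → M/I on L2; bus (none); mem=10
  op8 P1: load  L2 → O/S on L2; bus BusRd; mem=10
  op9 P0: load  L2 → O/S on L2; bus (none); mem=10
  op10 P0: load  L1 → S/O on L1; bus BusRd; mem=0
  op11 P0: load  L2 → O/S on L2; bus (none); mem=10
  op12 P0: store L2 := 50 → M/I on L2; bus BusUpgr; mem=10
  op13 P0: load  L2 → M/I on L2; bus (none); mem=10
  op14 P1: load  L2 → O/S on L2; bus BusRd; mem=10
  op15 P0: store L2 := 88 → M/I on L2; bus BusUpgr; mem=10
  op16 P0: load  L2 → M/I on L2; bus (none); mem=10
  op17 P0: load  L2 → M/I on L2; bus (none); mem=10
  op18 P0: load  L2 → M/I on L2; bus (none); mem=10
  op19 P0: store L2 := 28 → M/I on L2; bus (none); mem=10
  op20 P0: load  L2 → M/I on L2; bus (none); mem=10
  op21 P1: load  L1 → S/O on L1; bus (none); mem=0
  op22 P1: store L2 := 52 → I/M on L2; bus BusRdX Flush; mem=28
  op23 P1: load  L2 → I/M on L2; bus (none); mem=28
  op24 P1: load  L1 → S/O on L1; bus (none); mem=0
  op25 P0: store L1 := 37 → M/I on L1; bus BusUpgr Flush; mem=69
  op26 P1: load  L0 → I/E on L0; bus BusRd; mem=40
  op27 P1: load  L2 → I/M on L2; bus (none); mem=28
  op28 P0: load  L1 → M/I on L1; bus (none); mem=69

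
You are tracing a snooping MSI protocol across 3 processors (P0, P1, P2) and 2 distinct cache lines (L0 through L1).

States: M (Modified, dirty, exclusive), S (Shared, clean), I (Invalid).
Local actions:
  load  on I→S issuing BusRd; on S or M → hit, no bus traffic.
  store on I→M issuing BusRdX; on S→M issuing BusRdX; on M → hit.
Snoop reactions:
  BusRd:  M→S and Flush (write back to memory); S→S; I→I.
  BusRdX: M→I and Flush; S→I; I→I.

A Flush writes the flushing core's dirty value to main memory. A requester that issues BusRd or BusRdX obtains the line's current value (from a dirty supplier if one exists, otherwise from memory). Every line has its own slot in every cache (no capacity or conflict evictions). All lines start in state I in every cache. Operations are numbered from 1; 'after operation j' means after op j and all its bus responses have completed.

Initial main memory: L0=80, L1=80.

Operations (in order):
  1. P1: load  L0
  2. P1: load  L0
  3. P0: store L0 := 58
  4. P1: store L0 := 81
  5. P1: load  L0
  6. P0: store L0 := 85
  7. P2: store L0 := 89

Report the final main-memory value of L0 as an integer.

1. P1: load  L0  bus=[BusRd]  L0: P0=I P1=S P2=I  mem[L0]=80
2. P1: load  L0  bus=[-]  L0: P0=I P1=S P2=I  mem[L0]=80
3. P0: store L0 := 58  bus=[BusRdX]  L0: P0=M P1=I P2=I  mem[L0]=80
4. P1: store L0 := 81  bus=[BusRdX,Flush]  L0: P0=I P1=M P2=I  mem[L0]=58
5. P1: load  L0  bus=[-]  L0: P0=I P1=M P2=I  mem[L0]=58
6. P0: store L0 := 85  bus=[BusRdX,Flush]  L0: P0=M P1=I P2=I  mem[L0]=81
7. P2: store L0 := 89  bus=[BusRdX,Flush]  L0: P0=I P1=I P2=M  mem[L0]=85

memory[L0] = 85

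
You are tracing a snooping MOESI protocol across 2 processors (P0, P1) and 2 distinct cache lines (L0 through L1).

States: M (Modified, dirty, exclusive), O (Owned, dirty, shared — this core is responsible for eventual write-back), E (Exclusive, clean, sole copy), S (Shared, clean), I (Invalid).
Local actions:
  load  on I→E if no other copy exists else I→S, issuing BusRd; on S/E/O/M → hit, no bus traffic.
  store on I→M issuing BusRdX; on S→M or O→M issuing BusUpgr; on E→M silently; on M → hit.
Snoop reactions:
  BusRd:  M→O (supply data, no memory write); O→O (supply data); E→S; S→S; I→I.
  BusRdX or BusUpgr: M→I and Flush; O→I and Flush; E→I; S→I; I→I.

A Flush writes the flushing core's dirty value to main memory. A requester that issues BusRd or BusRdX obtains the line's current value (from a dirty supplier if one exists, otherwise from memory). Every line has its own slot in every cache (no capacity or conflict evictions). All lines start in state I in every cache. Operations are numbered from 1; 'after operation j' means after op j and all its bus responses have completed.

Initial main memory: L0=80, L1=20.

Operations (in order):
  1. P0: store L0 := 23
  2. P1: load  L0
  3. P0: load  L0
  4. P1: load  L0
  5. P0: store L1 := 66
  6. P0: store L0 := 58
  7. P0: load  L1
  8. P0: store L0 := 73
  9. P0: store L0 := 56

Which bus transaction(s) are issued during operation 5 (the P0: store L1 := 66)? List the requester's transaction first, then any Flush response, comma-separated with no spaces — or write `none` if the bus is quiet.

1. P0: store L0 := 23  bus=[BusRdX]  L0: P0=M P1=I  mem[L0]=80
2. P1: load  L0  bus=[BusRd]  L0: P0=O P1=S  mem[L0]=80
3. P0: load  L0  bus=[-]  L0: P0=O P1=S  mem[L0]=80
4. P1: load  L0  bus=[-]  L0: P0=O P1=S  mem[L0]=80
5. P0: store L1 := 66  bus=[BusRdX]  L1: P0=M P1=I  mem[L1]=20
6. P0: store L0 := 58  bus=[BusUpgr]  L0: P0=M P1=I  mem[L0]=80
7. P0: load  L1  bus=[-]  L1: P0=M P1=I  mem[L1]=20
8. P0: store L0 := 73  bus=[-]  L0: P0=M P1=I  mem[L0]=80
9. P0: store L0 := 56  bus=[-]  L0: P0=M P1=I  mem[L0]=80

bus = BusRdX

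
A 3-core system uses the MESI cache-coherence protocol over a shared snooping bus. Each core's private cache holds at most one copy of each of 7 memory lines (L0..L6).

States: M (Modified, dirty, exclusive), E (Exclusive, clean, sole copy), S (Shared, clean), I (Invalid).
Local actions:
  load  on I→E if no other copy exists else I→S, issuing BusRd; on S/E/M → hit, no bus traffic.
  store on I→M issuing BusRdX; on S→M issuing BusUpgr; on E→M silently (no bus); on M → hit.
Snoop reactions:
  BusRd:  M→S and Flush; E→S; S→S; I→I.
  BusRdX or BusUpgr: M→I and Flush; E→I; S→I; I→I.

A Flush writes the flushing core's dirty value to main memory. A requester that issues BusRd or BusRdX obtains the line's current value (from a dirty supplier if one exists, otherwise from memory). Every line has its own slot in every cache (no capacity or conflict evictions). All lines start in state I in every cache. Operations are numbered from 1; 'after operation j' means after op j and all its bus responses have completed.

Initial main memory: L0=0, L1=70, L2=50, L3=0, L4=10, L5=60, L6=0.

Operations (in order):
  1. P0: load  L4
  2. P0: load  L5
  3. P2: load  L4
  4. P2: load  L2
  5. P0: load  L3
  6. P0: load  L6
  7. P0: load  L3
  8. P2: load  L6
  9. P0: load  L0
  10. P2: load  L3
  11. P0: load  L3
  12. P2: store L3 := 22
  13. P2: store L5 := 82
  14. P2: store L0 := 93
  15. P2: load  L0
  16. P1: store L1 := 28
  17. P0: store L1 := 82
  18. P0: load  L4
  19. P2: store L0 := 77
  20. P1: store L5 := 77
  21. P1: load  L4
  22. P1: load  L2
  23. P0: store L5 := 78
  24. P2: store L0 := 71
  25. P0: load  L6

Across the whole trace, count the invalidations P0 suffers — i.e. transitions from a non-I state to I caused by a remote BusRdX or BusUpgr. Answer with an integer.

  op1 P0: load  L4 → E/I/I on L4; bus BusRd; mem=10
  op2 P0: load  L5 → E/I/I on L5; bus BusRd; mem=60
  op3 P2: load  L4 → S/I/S on L4; bus BusRd; mem=10
  op4 P2: load  L2 → I/I/E on L2; bus BusRd; mem=50
  op5 P0: load  L3 → E/I/I on L3; bus BusRd; mem=0
  op6 P0: load  L6 → E/I/I on L6; bus BusRd; mem=0
  op7 P0: load  L3 → E/I/I on L3; bus (none); mem=0
  op8 P2: load  L6 → S/I/S on L6; bus BusRd; mem=0
  op9 P0: load  L0 → E/I/I on L0; bus BusRd; mem=0
  op10 P2: load  L3 → S/I/S on L3; bus BusRd; mem=0
  op11 P0: load  L3 → S/I/S on L3; bus (none); mem=0
  op12 P2: store L3 := 22 → I/I/M on L3; bus BusUpgr; mem=0
  op13 P2: store L5 := 82 → I/I/M on L5; bus BusRdX; mem=60
  op14 P2: store L0 := 93 → I/I/M on L0; bus BusRdX; mem=0
  op15 P2: load  L0 → I/I/M on L0; bus (none); mem=0
  op16 P1: store L1 := 28 → I/M/I on L1; bus BusRdX; mem=70
  op17 P0: store L1 := 82 → M/I/I on L1; bus BusRdX Flush; mem=28
  op18 P0: load  L4 → S/I/S on L4; bus (none); mem=10
  op19 P2: store L0 := 77 → I/I/M on L0; bus (none); mem=0
  op20 P1: store L5 := 77 → I/M/I on L5; bus BusRdX Flush; mem=82
  op21 P1: load  L4 → S/S/S on L4; bus BusRd; mem=10
  op22 P1: load  L2 → I/S/S on L2; bus BusRd; mem=50
  op23 P0: store L5 := 78 → M/I/I on L5; bus BusRdX Flush; mem=77
  op24 P2: store L0 := 71 → I/I/M on L0; bus (none); mem=0
  op25 P0: load  L6 → S/I/S on L6; bus (none); mem=0

invalidations = 3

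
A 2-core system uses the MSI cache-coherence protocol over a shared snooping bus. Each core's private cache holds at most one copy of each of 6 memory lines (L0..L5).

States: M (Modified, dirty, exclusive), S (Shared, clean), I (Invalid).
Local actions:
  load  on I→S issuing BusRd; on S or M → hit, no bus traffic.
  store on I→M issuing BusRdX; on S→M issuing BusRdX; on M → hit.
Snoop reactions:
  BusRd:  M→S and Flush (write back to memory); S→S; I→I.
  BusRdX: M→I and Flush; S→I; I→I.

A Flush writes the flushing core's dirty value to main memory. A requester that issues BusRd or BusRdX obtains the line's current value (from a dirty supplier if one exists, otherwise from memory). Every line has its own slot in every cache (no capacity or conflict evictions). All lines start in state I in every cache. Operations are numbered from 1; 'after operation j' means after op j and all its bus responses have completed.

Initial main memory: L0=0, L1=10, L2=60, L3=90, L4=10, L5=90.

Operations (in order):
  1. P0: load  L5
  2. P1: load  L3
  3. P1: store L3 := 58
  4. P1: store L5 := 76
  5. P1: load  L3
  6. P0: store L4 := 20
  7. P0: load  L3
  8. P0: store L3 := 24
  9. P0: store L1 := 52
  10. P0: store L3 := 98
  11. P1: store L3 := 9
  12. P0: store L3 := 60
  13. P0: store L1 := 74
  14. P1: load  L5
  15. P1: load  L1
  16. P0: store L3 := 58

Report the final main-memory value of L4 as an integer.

memory[L4] = 10

step 1: P0: load  L5  ⟶  SI  (L5)  txn=BusRd  M[L5]=90
step 2: P1: load  L3  ⟶  IS  (L3)  txn=BusRd  M[L3]=90
step 3: P1: store L3 := 58  ⟶  IM  (L3)  txn=BusRdX  M[L3]=90
step 4: P1: store L5 := 76  ⟶  IM  (L5)  txn=BusRdX  M[L5]=90
step 5: P1: load  L3  ⟶  IM  (L3)  txn=∅  M[L3]=90
step 6: P0: store L4 := 20  ⟶  MI  (L4)  txn=BusRdX  M[L4]=10
step 7: P0: load  L3  ⟶  SS  (L3)  txn=BusRd+Flush  M[L3]=58
step 8: P0: store L3 := 24  ⟶  MI  (L3)  txn=BusRdX  M[L3]=58
step 9: P0: store L1 := 52  ⟶  MI  (L1)  txn=BusRdX  M[L1]=10
step 10: P0: store L3 := 98  ⟶  MI  (L3)  txn=∅  M[L3]=58
step 11: P1: store L3 := 9  ⟶  IM  (L3)  txn=BusRdX+Flush  M[L3]=98
step 12: P0: store L3 := 60  ⟶  MI  (L3)  txn=BusRdX+Flush  M[L3]=9
step 13: P0: store L1 := 74  ⟶  MI  (L1)  txn=∅  M[L1]=10
step 14: P1: load  L5  ⟶  IM  (L5)  txn=∅  M[L5]=90
step 15: P1: load  L1  ⟶  SS  (L1)  txn=BusRd+Flush  M[L1]=74
step 16: P0: store L3 := 58  ⟶  MI  (L3)  txn=∅  M[L3]=9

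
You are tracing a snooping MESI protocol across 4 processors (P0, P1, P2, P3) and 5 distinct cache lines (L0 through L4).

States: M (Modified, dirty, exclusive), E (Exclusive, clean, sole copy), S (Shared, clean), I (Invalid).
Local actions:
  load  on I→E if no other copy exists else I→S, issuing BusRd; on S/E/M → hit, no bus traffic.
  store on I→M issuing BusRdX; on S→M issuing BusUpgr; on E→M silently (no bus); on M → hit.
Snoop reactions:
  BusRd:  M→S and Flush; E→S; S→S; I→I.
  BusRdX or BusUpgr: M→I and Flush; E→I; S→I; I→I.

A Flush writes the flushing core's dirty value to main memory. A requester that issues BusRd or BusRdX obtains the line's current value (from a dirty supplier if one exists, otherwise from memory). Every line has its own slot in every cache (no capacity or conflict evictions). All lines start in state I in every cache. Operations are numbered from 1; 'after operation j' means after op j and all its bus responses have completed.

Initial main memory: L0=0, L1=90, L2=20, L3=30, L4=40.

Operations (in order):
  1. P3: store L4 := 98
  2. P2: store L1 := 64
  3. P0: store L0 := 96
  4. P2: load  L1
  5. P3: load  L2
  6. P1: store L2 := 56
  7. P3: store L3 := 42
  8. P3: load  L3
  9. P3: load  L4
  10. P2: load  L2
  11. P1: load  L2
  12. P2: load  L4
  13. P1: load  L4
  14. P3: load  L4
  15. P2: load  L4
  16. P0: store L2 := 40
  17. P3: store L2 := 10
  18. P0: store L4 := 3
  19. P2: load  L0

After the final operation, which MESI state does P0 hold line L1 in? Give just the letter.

state = I

  op1 P3: store L4 := 98 → I/I/I/M on L4; bus BusRdX; mem=40
  op2 P2: store L1 := 64 → I/I/M/I on L1; bus BusRdX; mem=90
  op3 P0: store L0 := 96 → M/I/I/I on L0; bus BusRdX; mem=0
  op4 P2: load  L1 → I/I/M/I on L1; bus (none); mem=90
  op5 P3: load  L2 → I/I/I/E on L2; bus BusRd; mem=20
  op6 P1: store L2 := 56 → I/M/I/I on L2; bus BusRdX; mem=20
  op7 P3: store L3 := 42 → I/I/I/M on L3; bus BusRdX; mem=30
  op8 P3: load  L3 → I/I/I/M on L3; bus (none); mem=30
  op9 P3: load  L4 → I/I/I/M on L4; bus (none); mem=40
  op10 P2: load  L2 → I/S/S/I on L2; bus BusRd Flush; mem=56
  op11 P1: load  L2 → I/S/S/I on L2; bus (none); mem=56
  op12 P2: load  L4 → I/I/S/S on L4; bus BusRd Flush; mem=98
  op13 P1: load  L4 → I/S/S/S on L4; bus BusRd; mem=98
  op14 P3: load  L4 → I/S/S/S on L4; bus (none); mem=98
  op15 P2: load  L4 → I/S/S/S on L4; bus (none); mem=98
  op16 P0: store L2 := 40 → M/I/I/I on L2; bus BusRdX; mem=56
  op17 P3: store L2 := 10 → I/I/I/M on L2; bus BusRdX Flush; mem=40
  op18 P0: store L4 := 3 → M/I/I/I on L4; bus BusRdX; mem=98
  op19 P2: load  L0 → S/I/S/I on L0; bus BusRd Flush; mem=96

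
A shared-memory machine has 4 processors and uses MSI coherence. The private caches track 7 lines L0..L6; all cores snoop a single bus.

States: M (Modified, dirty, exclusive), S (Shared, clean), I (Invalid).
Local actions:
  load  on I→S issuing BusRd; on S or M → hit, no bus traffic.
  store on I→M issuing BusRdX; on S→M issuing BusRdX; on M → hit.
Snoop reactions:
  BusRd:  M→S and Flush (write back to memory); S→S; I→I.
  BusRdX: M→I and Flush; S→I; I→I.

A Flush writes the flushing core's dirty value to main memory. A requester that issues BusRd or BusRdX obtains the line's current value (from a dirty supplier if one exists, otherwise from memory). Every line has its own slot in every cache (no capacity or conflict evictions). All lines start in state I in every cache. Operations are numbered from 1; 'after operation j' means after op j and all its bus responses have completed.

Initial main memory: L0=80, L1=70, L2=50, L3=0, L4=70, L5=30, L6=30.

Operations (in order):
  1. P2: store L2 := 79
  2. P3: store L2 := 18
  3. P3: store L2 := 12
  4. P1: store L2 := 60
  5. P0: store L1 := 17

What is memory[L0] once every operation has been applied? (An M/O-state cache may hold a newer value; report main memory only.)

[1] P2: store L2 := 79 | P0:I, P1:I, P2:M(79), P3:I | bus: BusRdX
[2] P3: store L2 := 18 | P0:I, P1:I, P2:I, P3:M(18) | bus: BusRdX,Flush
[3] P3: store L2 := 12 | P0:I, P1:I, P2:I, P3:M(12) | bus: none
[4] P1: store L2 := 60 | P0:I, P1:M(60), P2:I, P3:I | bus: BusRdX,Flush
[5] P0: store L1 := 17 | P0:M(17), P1:I, P2:I, P3:I | bus: BusRdX

memory[L0] = 80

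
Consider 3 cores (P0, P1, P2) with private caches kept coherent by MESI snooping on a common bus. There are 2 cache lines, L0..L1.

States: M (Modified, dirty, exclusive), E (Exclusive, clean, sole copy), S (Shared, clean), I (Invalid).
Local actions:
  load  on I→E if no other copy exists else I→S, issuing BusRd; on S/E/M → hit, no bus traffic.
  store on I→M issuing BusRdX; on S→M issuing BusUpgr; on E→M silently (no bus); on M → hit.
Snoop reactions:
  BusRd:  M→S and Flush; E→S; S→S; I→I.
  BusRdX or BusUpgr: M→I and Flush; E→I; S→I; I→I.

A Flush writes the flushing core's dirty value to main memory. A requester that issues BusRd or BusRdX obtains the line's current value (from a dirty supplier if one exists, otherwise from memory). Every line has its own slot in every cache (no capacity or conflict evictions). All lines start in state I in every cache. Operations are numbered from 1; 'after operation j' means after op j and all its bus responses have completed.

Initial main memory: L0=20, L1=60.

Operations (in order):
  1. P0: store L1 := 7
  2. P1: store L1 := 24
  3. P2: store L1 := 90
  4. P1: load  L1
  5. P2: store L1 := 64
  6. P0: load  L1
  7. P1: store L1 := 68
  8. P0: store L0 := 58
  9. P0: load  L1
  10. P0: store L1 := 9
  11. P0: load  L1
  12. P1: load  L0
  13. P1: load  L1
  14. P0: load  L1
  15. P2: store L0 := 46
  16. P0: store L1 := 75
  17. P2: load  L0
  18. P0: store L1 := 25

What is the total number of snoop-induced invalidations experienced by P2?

[1] P0: store L1 := 7 | P0:M(7), P1:I, P2:I | bus: BusRdX
[2] P1: store L1 := 24 | P0:I, P1:M(24), P2:I | bus: BusRdX,Flush
[3] P2: store L1 := 90 | P0:I, P1:I, P2:M(90) | bus: BusRdX,Flush
[4] P1: load  L1 | P0:I, P1:S(90), P2:S(90) | bus: BusRd,Flush
[5] P2: store L1 := 64 | P0:I, P1:I, P2:M(64) | bus: BusUpgr
[6] P0: load  L1 | P0:S(64), P1:I, P2:S(64) | bus: BusRd,Flush
[7] P1: store L1 := 68 | P0:I, P1:M(68), P2:I | bus: BusRdX
[8] P0: store L0 := 58 | P0:M(58), P1:I, P2:I | bus: BusRdX
[9] P0: load  L1 | P0:S(68), P1:S(68), P2:I | bus: BusRd,Flush
[10] P0: store L1 := 9 | P0:M(9), P1:I, P2:I | bus: BusUpgr
[11] P0: load  L1 | P0:M(9), P1:I, P2:I | bus: none
[12] P1: load  L0 | P0:S(58), P1:S(58), P2:I | bus: BusRd,Flush
[13] P1: load  L1 | P0:S(9), P1:S(9), P2:I | bus: BusRd,Flush
[14] P0: load  L1 | P0:S(9), P1:S(9), P2:I | bus: none
[15] P2: store L0 := 46 | P0:I, P1:I, P2:M(46) | bus: BusRdX
[16] P0: store L1 := 75 | P0:M(75), P1:I, P2:I | bus: BusUpgr
[17] P2: load  L0 | P0:I, P1:I, P2:M(46) | bus: none
[18] P0: store L1 := 25 | P0:M(25), P1:I, P2:I | bus: none

invalidations = 1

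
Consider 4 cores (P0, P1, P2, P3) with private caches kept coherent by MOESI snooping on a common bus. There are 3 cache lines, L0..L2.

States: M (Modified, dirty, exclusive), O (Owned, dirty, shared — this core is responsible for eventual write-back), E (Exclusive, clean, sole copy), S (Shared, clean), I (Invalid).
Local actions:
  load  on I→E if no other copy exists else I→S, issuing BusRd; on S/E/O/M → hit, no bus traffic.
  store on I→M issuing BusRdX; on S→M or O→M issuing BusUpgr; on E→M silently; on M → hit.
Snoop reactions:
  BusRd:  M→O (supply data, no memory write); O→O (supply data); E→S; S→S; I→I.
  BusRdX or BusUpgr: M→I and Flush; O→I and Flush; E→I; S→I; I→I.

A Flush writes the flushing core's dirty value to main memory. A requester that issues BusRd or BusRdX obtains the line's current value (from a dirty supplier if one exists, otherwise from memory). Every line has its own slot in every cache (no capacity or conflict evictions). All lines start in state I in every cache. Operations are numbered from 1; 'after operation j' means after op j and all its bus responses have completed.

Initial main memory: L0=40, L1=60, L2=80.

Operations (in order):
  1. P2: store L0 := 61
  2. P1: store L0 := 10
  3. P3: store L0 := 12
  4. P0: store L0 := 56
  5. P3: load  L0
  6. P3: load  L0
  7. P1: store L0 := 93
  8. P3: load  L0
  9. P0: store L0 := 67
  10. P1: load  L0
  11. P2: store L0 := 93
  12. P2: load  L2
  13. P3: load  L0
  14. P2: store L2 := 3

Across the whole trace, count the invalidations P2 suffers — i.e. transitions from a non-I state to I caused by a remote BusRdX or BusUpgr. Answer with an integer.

  op1 P2: store L0 := 61 → I/I/M/I on L0; bus BusRdX; mem=40
  op2 P1: store L0 := 10 → I/M/I/I on L0; bus BusRdX Flush; mem=61
  op3 P3: store L0 := 12 → I/I/I/M on L0; bus BusRdX Flush; mem=10
  op4 P0: store L0 := 56 → M/I/I/I on L0; bus BusRdX Flush; mem=12
  op5 P3: load  L0 → O/I/I/S on L0; bus BusRd; mem=12
  op6 P3: load  L0 → O/I/I/S on L0; bus (none); mem=12
  op7 P1: store L0 := 93 → I/M/I/I on L0; bus BusRdX Flush; mem=56
  op8 P3: load  L0 → I/O/I/S on L0; bus BusRd; mem=56
  op9 P0: store L0 := 67 → M/I/I/I on L0; bus BusRdX Flush; mem=93
  op10 P1: load  L0 → O/S/I/I on L0; bus BusRd; mem=93
  op11 P2: store L0 := 93 → I/I/M/I on L0; bus BusRdX Flush; mem=67
  op12 P2: load  L2 → I/I/E/I on L2; bus BusRd; mem=80
  op13 P3: load  L0 → I/I/O/S on L0; bus BusRd; mem=67
  op14 P2: store L2 := 3 → I/I/M/I on L2; bus (none); mem=80

invalidations = 1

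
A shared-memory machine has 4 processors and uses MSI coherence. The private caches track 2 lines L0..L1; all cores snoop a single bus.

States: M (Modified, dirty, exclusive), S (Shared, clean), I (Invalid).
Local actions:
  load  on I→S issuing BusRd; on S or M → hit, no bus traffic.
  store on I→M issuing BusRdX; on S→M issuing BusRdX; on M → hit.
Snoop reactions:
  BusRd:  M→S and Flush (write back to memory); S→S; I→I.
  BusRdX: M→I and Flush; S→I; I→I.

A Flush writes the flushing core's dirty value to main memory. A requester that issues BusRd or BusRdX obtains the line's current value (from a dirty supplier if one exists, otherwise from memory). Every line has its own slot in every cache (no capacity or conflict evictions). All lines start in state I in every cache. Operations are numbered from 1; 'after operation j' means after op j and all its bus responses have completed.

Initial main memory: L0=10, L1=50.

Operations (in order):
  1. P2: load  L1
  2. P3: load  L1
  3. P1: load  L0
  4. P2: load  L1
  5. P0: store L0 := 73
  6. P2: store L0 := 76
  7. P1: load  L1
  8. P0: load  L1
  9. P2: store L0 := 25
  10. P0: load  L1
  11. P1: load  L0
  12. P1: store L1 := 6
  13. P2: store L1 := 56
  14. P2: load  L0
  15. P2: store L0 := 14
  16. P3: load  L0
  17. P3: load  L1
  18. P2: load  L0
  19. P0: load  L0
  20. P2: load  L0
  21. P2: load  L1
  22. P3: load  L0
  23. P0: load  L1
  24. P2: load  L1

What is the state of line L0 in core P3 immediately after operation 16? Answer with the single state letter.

step 1: P2: load  L1  ⟶  IISI  (L1)  txn=BusRd  M[L1]=50
step 2: P3: load  L1  ⟶  IISS  (L1)  txn=BusRd  M[L1]=50
step 3: P1: load  L0  ⟶  ISII  (L0)  txn=BusRd  M[L0]=10
step 4: P2: load  L1  ⟶  IISS  (L1)  txn=∅  M[L1]=50
step 5: P0: store L0 := 73  ⟶  MIII  (L0)  txn=BusRdX  M[L0]=10
step 6: P2: store L0 := 76  ⟶  IIMI  (L0)  txn=BusRdX+Flush  M[L0]=73
step 7: P1: load  L1  ⟶  ISSS  (L1)  txn=BusRd  M[L1]=50
step 8: P0: load  L1  ⟶  SSSS  (L1)  txn=BusRd  M[L1]=50
step 9: P2: store L0 := 25  ⟶  IIMI  (L0)  txn=∅  M[L0]=73
step 10: P0: load  L1  ⟶  SSSS  (L1)  txn=∅  M[L1]=50
step 11: P1: load  L0  ⟶  ISSI  (L0)  txn=BusRd+Flush  M[L0]=25
step 12: P1: store L1 := 6  ⟶  IMII  (L1)  txn=BusRdX  M[L1]=50
step 13: P2: store L1 := 56  ⟶  IIMI  (L1)  txn=BusRdX+Flush  M[L1]=6
step 14: P2: load  L0  ⟶  ISSI  (L0)  txn=∅  M[L0]=25
step 15: P2: store L0 := 14  ⟶  IIMI  (L0)  txn=BusRdX  M[L0]=25
step 16: P3: load  L0  ⟶  IISS  (L0)  txn=BusRd+Flush  M[L0]=14
step 17: P3: load  L1  ⟶  IISS  (L1)  txn=BusRd+Flush  M[L1]=56
step 18: P2: load  L0  ⟶  IISS  (L0)  txn=∅  M[L0]=14
step 19: P0: load  L0  ⟶  SISS  (L0)  txn=BusRd  M[L0]=14
step 20: P2: load  L0  ⟶  SISS  (L0)  txn=∅  M[L0]=14
step 21: P2: load  L1  ⟶  IISS  (L1)  txn=∅  M[L1]=56
step 22: P3: load  L0  ⟶  SISS  (L0)  txn=∅  M[L0]=14
step 23: P0: load  L1  ⟶  SISS  (L1)  txn=BusRd  M[L1]=56
step 24: P2: load  L1  ⟶  SISS  (L1)  txn=∅  M[L1]=56

state = S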